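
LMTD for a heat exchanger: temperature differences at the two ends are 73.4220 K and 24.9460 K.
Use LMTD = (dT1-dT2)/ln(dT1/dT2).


dT1/dT2 = 2.9432
ln(dT1/dT2) = 1.0795
LMTD = 48.4760 / 1.0795 = 44.9056 K

44.9056 K


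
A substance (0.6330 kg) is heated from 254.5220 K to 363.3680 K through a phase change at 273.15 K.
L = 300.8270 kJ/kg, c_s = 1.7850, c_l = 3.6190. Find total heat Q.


Q1 (sensible, solid) = 0.6330 * 1.7850 * 18.6280 = 21.0479 kJ
Q2 (latent) = 0.6330 * 300.8270 = 190.4235 kJ
Q3 (sensible, liquid) = 0.6330 * 3.6190 * 90.2180 = 206.6738 kJ
Q_total = 418.1452 kJ

418.1452 kJ


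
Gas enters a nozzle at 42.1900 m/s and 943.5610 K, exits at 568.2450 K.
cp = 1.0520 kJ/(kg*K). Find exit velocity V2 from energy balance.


dT = 375.3160 K
2*cp*1000*dT = 789664.8640
V1^2 = 1779.9961
V2 = sqrt(791444.8601) = 889.6319 m/s

889.6319 m/s


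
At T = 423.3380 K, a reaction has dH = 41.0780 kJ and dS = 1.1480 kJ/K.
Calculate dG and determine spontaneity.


T*dS = 423.3380 * 1.1480 = 485.9920 kJ
dG = 41.0780 - 485.9920 = -444.9140 kJ (spontaneous)

dG = -444.9140 kJ, spontaneous


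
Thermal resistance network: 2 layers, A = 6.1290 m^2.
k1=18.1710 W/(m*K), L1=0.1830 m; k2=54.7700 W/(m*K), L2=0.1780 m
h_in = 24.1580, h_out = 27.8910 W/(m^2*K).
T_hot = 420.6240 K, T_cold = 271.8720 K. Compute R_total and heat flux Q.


R_conv_in = 1/(24.1580*6.1290) = 0.0068
R_1 = 0.1830/(18.1710*6.1290) = 0.0016
R_2 = 0.1780/(54.7700*6.1290) = 0.0005
R_conv_out = 1/(27.8910*6.1290) = 0.0058
R_total = 0.0148 K/W
Q = 148.7520 / 0.0148 = 10066.3737 W

R_total = 0.0148 K/W, Q = 10066.3737 W


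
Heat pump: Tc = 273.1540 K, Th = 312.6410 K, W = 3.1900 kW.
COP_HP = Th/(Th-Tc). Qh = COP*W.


COP = 312.6410 / 39.4870 = 7.9176
Qh = 7.9176 * 3.1900 = 25.2570 kW

COP = 7.9176, Qh = 25.2570 kW


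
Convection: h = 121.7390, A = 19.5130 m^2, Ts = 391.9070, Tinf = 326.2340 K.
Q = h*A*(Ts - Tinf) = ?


dT = 65.6730 K
Q = 121.7390 * 19.5130 * 65.6730 = 156005.7588 W

156005.7588 W


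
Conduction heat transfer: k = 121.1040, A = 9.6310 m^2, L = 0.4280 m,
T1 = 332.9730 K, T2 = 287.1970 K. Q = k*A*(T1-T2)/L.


dT = 45.7760 K
Q = 121.1040 * 9.6310 * 45.7760 / 0.4280 = 124745.2283 W

124745.2283 W


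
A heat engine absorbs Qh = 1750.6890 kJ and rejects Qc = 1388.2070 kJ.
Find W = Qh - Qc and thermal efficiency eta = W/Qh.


W = 1750.6890 - 1388.2070 = 362.4820 kJ
eta = 362.4820 / 1750.6890 = 0.2071 = 20.7051%

W = 362.4820 kJ, eta = 20.7051%


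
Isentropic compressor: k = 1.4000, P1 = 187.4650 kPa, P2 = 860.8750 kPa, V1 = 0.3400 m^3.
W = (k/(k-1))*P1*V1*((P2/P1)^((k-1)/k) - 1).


(k-1)/k = 0.2857
(P2/P1)^exp = 1.5458
W = 3.5000 * 187.4650 * 0.3400 * (1.5458 - 1) = 121.7551 kJ

121.7551 kJ


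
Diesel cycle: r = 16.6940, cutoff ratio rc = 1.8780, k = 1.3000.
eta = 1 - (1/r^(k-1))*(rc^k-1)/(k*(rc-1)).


r^(k-1) = 2.3268
rc^k = 2.2688
eta = 0.5222 = 52.2249%

52.2249%


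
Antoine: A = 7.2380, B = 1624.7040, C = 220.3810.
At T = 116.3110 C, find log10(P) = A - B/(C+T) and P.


C+T = 336.6920
B/(C+T) = 4.8255
log10(P) = 7.2380 - 4.8255 = 2.4125
P = 10^2.4125 = 258.5292 mmHg

258.5292 mmHg


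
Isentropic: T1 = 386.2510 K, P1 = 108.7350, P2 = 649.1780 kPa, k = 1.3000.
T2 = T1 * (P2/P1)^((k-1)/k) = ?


(k-1)/k = 0.2308
(P2/P1)^exp = 1.5103
T2 = 386.2510 * 1.5103 = 583.3716 K

583.3716 K


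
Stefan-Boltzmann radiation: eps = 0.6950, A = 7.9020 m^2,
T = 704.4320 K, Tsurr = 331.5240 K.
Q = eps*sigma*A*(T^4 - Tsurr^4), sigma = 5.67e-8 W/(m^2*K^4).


T^4 = 2.4624e+11
Tsurr^4 = 1.2080e+10
Q = 0.6950 * 5.67e-8 * 7.9020 * 2.3416e+11 = 72914.7759 W

72914.7759 W


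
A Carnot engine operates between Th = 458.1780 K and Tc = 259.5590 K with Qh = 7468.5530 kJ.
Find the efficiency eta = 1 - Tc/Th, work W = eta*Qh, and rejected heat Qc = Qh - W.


eta = 1 - 259.5590/458.1780 = 0.4335
W = 0.4335 * 7468.5530 = 3237.5988 kJ
Qc = 7468.5530 - 3237.5988 = 4230.9542 kJ

eta = 43.3497%, W = 3237.5988 kJ, Qc = 4230.9542 kJ


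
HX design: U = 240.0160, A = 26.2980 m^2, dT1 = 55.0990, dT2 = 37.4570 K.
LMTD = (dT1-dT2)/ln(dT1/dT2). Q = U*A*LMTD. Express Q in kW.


LMTD = 45.7120 K
Q = 240.0160 * 26.2980 * 45.7120 = 288531.5023 W = 288.5315 kW

288.5315 kW


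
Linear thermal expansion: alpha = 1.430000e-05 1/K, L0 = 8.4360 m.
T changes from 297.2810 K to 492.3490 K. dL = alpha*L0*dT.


dT = 195.0680 K
dL = 1.430000e-05 * 8.4360 * 195.0680 = 0.023532 m
L_final = 8.459532 m

dL = 0.023532 m


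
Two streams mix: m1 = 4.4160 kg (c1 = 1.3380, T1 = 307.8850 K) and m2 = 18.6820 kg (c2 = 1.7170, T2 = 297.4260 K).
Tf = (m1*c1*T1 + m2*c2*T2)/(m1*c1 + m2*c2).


num = 11359.7038
den = 37.9856
Tf = 299.0529 K

299.0529 K


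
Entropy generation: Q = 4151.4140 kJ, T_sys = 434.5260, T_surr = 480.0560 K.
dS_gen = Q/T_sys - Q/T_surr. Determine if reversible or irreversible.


dS_sys = 4151.4140/434.5260 = 9.5539 kJ/K
dS_surr = -4151.4140/480.0560 = -8.6478 kJ/K
dS_gen = 9.5539 - 8.6478 = 0.9061 kJ/K (irreversible)

dS_gen = 0.9061 kJ/K, irreversible


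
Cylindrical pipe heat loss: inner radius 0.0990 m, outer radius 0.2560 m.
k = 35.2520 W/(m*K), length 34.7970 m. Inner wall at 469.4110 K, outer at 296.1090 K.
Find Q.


dT = 173.3020 K
ln(ro/ri) = 0.9501
Q = 2*pi*35.2520*34.7970*173.3020 / 0.9501 = 1405915.0301 W

1405915.0301 W


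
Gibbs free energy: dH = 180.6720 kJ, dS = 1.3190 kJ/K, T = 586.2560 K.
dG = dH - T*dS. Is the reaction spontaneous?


T*dS = 586.2560 * 1.3190 = 773.2717 kJ
dG = 180.6720 - 773.2717 = -592.5997 kJ (spontaneous)

dG = -592.5997 kJ, spontaneous


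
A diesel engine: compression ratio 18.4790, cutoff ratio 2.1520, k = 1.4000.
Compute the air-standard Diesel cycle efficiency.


r^(k-1) = 3.2112
rc^k = 2.9240
eta = 0.6285 = 62.8502%

62.8502%


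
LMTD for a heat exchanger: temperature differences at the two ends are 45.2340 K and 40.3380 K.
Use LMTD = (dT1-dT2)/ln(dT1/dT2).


dT1/dT2 = 1.1214
ln(dT1/dT2) = 0.1146
LMTD = 4.8960 / 0.1146 = 42.7393 K

42.7393 K


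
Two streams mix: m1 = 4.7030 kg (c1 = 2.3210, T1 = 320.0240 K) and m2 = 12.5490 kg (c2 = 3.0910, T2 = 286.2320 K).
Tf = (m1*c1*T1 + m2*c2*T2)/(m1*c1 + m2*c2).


num = 14595.9154
den = 49.7046
Tf = 293.6531 K

293.6531 K


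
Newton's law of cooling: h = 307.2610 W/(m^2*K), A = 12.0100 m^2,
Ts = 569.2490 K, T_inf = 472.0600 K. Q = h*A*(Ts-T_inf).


dT = 97.1890 K
Q = 307.2610 * 12.0100 * 97.1890 = 358647.2958 W

358647.2958 W


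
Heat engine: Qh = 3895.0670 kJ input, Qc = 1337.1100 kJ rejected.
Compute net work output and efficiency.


W = 3895.0670 - 1337.1100 = 2557.9570 kJ
eta = 2557.9570 / 3895.0670 = 0.6567 = 65.6717%

W = 2557.9570 kJ, eta = 65.6717%


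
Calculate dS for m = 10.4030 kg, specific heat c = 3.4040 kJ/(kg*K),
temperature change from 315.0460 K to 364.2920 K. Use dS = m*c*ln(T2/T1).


T2/T1 = 1.1563
ln(T2/T1) = 0.1452
dS = 10.4030 * 3.4040 * 0.1452 = 5.1431 kJ/K

5.1431 kJ/K


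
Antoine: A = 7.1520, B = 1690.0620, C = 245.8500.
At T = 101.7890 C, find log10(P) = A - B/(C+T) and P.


C+T = 347.6390
B/(C+T) = 4.8615
log10(P) = 7.1520 - 4.8615 = 2.2905
P = 10^2.2905 = 195.1897 mmHg

195.1897 mmHg


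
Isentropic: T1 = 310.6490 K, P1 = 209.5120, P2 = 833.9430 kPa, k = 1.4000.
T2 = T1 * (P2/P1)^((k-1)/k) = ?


(k-1)/k = 0.2857
(P2/P1)^exp = 1.4839
T2 = 310.6490 * 1.4839 = 460.9755 K

460.9755 K


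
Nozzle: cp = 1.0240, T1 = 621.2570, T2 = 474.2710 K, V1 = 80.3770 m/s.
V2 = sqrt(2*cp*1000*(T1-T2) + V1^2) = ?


dT = 146.9860 K
2*cp*1000*dT = 301027.3280
V1^2 = 6460.4621
V2 = sqrt(307487.7901) = 554.5158 m/s

554.5158 m/s


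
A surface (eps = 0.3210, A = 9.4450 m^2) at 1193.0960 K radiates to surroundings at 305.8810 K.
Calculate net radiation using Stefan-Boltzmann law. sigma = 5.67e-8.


T^4 = 2.0263e+12
Tsurr^4 = 8.7541e+09
Q = 0.3210 * 5.67e-8 * 9.4450 * 2.0175e+12 = 346825.7138 W

346825.7138 W


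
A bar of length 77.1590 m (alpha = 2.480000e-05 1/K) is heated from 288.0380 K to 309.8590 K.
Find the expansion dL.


dT = 21.8210 K
dL = 2.480000e-05 * 77.1590 * 21.8210 = 0.041755 m
L_final = 77.200755 m

dL = 0.041755 m


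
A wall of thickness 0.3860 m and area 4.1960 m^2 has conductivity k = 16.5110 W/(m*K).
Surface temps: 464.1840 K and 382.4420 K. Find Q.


dT = 81.7420 K
Q = 16.5110 * 4.1960 * 81.7420 / 0.3860 = 14671.2397 W

14671.2397 W


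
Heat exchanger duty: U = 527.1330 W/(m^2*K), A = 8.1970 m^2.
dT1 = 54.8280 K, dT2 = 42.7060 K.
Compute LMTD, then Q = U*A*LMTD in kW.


LMTD = 48.5149 K
Q = 527.1330 * 8.1970 * 48.5149 = 209628.3067 W = 209.6283 kW

209.6283 kW


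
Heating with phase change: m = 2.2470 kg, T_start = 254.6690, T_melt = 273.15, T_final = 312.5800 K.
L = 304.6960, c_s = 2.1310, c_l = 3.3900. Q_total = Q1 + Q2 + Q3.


Q1 (sensible, solid) = 2.2470 * 2.1310 * 18.4810 = 88.4936 kJ
Q2 (latent) = 2.2470 * 304.6960 = 684.6519 kJ
Q3 (sensible, liquid) = 2.2470 * 3.3900 * 39.4300 = 300.3513 kJ
Q_total = 1073.4969 kJ

1073.4969 kJ


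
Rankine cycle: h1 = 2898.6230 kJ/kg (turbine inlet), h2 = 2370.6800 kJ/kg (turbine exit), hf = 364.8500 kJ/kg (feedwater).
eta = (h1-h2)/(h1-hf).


W = 527.9430 kJ/kg
Q_in = 2533.7730 kJ/kg
eta = 0.2084 = 20.8362%

eta = 20.8362%


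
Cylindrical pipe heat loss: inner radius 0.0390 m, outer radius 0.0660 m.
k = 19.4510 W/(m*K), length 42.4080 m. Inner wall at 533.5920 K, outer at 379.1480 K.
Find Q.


dT = 154.4440 K
ln(ro/ri) = 0.5261
Q = 2*pi*19.4510*42.4080*154.4440 / 0.5261 = 1521521.2844 W

1521521.2844 W


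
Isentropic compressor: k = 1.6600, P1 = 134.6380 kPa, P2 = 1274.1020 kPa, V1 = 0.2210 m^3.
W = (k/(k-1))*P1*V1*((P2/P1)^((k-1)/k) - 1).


(k-1)/k = 0.3976
(P2/P1)^exp = 2.4438
W = 2.5152 * 134.6380 * 0.2210 * (2.4438 - 1) = 108.0503 kJ

108.0503 kJ


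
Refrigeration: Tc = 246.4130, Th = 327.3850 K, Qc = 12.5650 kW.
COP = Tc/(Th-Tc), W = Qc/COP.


COP = 246.4130 / 80.9720 = 3.0432
W = 12.5650 / 3.0432 = 4.1289 kW

COP = 3.0432, W = 4.1289 kW


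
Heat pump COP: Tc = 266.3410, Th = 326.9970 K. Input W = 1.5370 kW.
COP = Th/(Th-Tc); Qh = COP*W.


COP = 326.9970 / 60.6560 = 5.3910
Qh = 5.3910 * 1.5370 = 8.2860 kW

COP = 5.3910, Qh = 8.2860 kW


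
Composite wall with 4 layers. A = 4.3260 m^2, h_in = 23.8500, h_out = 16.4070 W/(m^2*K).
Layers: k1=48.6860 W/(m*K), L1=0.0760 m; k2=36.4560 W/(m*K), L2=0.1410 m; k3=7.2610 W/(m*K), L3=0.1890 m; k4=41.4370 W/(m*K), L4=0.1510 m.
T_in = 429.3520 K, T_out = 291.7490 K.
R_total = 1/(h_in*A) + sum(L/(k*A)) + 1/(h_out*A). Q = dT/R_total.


R_conv_in = 1/(23.8500*4.3260) = 0.0097
R_1 = 0.0760/(48.6860*4.3260) = 0.0004
R_2 = 0.1410/(36.4560*4.3260) = 0.0009
R_3 = 0.1890/(7.2610*4.3260) = 0.0060
R_4 = 0.1510/(41.4370*4.3260) = 0.0008
R_conv_out = 1/(16.4070*4.3260) = 0.0141
R_total = 0.0319 K/W
Q = 137.6030 / 0.0319 = 4314.1622 W

R_total = 0.0319 K/W, Q = 4314.1622 W


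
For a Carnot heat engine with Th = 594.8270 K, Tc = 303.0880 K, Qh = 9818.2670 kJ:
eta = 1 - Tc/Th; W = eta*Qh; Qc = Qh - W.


eta = 1 - 303.0880/594.8270 = 0.4905
W = 0.4905 * 9818.2670 = 4815.4697 kJ
Qc = 9818.2670 - 4815.4697 = 5002.7973 kJ

eta = 49.0460%, W = 4815.4697 kJ, Qc = 5002.7973 kJ


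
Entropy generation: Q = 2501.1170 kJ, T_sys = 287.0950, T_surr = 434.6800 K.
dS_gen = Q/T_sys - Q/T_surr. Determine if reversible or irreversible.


dS_sys = 2501.1170/287.0950 = 8.7118 kJ/K
dS_surr = -2501.1170/434.6800 = -5.7539 kJ/K
dS_gen = 8.7118 - 5.7539 = 2.9579 kJ/K (irreversible)

dS_gen = 2.9579 kJ/K, irreversible


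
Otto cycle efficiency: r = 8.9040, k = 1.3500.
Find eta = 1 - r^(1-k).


r^(k-1) = 2.1496
eta = 1 - 1/2.1496 = 0.5348 = 53.4794%

53.4794%


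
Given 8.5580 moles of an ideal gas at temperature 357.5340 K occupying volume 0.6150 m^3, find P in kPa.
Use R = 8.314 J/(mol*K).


P = nRT/V = 8.5580 * 8.314 * 357.5340 / 0.6150
= 25438.9774 / 0.6150 = 41364.1909 Pa = 41.3642 kPa

41.3642 kPa


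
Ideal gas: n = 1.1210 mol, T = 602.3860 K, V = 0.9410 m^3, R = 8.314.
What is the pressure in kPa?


P = nRT/V = 1.1210 * 8.314 * 602.3860 / 0.9410
= 5614.2339 / 0.9410 = 5966.2422 Pa = 5.9662 kPa

5.9662 kPa


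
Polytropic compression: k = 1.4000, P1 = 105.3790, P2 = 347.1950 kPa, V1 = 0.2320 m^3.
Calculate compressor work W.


(k-1)/k = 0.2857
(P2/P1)^exp = 1.4059
W = 3.5000 * 105.3790 * 0.2320 * (1.4059 - 1) = 34.7303 kJ

34.7303 kJ


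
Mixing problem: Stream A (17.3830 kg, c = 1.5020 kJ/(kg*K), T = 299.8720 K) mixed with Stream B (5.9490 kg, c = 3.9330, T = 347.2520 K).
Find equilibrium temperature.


num = 15954.2377
den = 49.5067
Tf = 322.2643 K

322.2643 K


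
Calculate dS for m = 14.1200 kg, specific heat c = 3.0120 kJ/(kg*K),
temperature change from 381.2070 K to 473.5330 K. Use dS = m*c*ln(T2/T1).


T2/T1 = 1.2422
ln(T2/T1) = 0.2169
dS = 14.1200 * 3.0120 * 0.2169 = 9.2237 kJ/K

9.2237 kJ/K


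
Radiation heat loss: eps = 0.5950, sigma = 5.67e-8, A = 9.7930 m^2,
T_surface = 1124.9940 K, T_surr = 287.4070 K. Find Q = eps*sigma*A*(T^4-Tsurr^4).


T^4 = 1.6018e+12
Tsurr^4 = 6.8232e+09
Q = 0.5950 * 5.67e-8 * 9.7930 * 1.5949e+12 = 526941.7963 W

526941.7963 W


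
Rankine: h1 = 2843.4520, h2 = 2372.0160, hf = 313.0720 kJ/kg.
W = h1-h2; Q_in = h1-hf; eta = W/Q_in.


W = 471.4360 kJ/kg
Q_in = 2530.3800 kJ/kg
eta = 0.1863 = 18.6310%

eta = 18.6310%


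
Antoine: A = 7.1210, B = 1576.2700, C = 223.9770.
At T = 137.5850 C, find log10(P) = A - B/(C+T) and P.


C+T = 361.5620
B/(C+T) = 4.3596
log10(P) = 7.1210 - 4.3596 = 2.7614
P = 10^2.7614 = 577.2821 mmHg

577.2821 mmHg


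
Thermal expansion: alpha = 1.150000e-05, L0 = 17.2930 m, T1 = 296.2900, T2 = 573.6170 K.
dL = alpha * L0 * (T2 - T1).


dT = 277.3270 K
dL = 1.150000e-05 * 17.2930 * 277.3270 = 0.055152 m
L_final = 17.348152 m

dL = 0.055152 m


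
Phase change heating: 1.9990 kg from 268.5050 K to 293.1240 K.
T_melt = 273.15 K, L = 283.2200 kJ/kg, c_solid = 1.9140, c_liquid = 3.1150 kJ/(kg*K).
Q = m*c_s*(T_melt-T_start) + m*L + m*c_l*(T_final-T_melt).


Q1 (sensible, solid) = 1.9990 * 1.9140 * 4.6450 = 17.7722 kJ
Q2 (latent) = 1.9990 * 283.2200 = 566.1568 kJ
Q3 (sensible, liquid) = 1.9990 * 3.1150 * 19.9740 = 124.3758 kJ
Q_total = 708.3048 kJ

708.3048 kJ


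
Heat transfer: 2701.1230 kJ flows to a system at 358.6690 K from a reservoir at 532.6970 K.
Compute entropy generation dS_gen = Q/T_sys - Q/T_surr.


dS_sys = 2701.1230/358.6690 = 7.5310 kJ/K
dS_surr = -2701.1230/532.6970 = -5.0707 kJ/K
dS_gen = 7.5310 - 5.0707 = 2.4603 kJ/K (irreversible)

dS_gen = 2.4603 kJ/K, irreversible


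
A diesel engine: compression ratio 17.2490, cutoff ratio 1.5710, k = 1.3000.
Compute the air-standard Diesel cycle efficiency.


r^(k-1) = 2.3498
rc^k = 1.7990
eta = 0.5419 = 54.1928%

54.1928%


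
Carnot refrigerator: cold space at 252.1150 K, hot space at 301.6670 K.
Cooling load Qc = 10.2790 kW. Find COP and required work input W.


COP = 252.1150 / 49.5520 = 5.0879
W = 10.2790 / 5.0879 = 2.0203 kW

COP = 5.0879, W = 2.0203 kW


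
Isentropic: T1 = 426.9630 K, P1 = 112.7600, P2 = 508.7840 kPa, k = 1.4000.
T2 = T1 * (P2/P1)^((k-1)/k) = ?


(k-1)/k = 0.2857
(P2/P1)^exp = 1.5380
T2 = 426.9630 * 1.5380 = 656.6826 K

656.6826 K


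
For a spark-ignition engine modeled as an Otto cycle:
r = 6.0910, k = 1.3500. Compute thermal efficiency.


r^(k-1) = 1.8821
eta = 1 - 1/1.8821 = 0.4687 = 46.8677%

46.8677%


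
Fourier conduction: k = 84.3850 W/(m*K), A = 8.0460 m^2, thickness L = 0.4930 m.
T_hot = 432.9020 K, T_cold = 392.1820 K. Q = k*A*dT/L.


dT = 40.7200 K
Q = 84.3850 * 8.0460 * 40.7200 / 0.4930 = 56079.7583 W

56079.7583 W


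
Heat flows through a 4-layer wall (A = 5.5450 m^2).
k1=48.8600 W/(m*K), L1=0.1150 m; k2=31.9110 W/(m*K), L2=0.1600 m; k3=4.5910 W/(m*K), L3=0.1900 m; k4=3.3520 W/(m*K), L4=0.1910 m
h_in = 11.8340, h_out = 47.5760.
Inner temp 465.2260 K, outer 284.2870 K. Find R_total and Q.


R_conv_in = 1/(11.8340*5.5450) = 0.0152
R_1 = 0.1150/(48.8600*5.5450) = 0.0004
R_2 = 0.1600/(31.9110*5.5450) = 0.0009
R_3 = 0.1900/(4.5910*5.5450) = 0.0075
R_4 = 0.1910/(3.3520*5.5450) = 0.0103
R_conv_out = 1/(47.5760*5.5450) = 0.0038
R_total = 0.0381 K/W
Q = 180.9390 / 0.0381 = 4749.2660 W

R_total = 0.0381 K/W, Q = 4749.2660 W


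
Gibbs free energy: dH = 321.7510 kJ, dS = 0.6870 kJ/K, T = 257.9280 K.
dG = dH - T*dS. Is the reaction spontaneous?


T*dS = 257.9280 * 0.6870 = 177.1965 kJ
dG = 321.7510 - 177.1965 = 144.5545 kJ (non-spontaneous)

dG = 144.5545 kJ, non-spontaneous


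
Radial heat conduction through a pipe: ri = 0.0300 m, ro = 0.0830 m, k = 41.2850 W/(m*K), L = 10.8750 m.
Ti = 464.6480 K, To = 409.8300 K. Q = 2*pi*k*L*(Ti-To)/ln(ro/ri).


dT = 54.8180 K
ln(ro/ri) = 1.0176
Q = 2*pi*41.2850*10.8750*54.8180 / 1.0176 = 151959.9225 W

151959.9225 W


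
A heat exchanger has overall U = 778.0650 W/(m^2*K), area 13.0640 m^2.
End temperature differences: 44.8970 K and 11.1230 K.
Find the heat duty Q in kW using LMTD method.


LMTD = 24.2046 K
Q = 778.0650 * 13.0640 * 24.2046 = 246030.8374 W = 246.0308 kW

246.0308 kW


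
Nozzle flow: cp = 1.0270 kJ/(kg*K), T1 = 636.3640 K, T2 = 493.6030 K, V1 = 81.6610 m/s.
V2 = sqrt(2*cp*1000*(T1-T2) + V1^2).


dT = 142.7610 K
2*cp*1000*dT = 293231.0940
V1^2 = 6668.5189
V2 = sqrt(299899.6129) = 547.6309 m/s

547.6309 m/s


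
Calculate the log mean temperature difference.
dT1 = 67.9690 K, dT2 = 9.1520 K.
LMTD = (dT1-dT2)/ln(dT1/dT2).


dT1/dT2 = 7.4267
ln(dT1/dT2) = 2.0051
LMTD = 58.8170 / 2.0051 = 29.3340 K

29.3340 K


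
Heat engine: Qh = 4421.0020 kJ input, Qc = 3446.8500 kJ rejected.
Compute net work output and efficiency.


W = 4421.0020 - 3446.8500 = 974.1520 kJ
eta = 974.1520 / 4421.0020 = 0.2203 = 22.0346%

W = 974.1520 kJ, eta = 22.0346%


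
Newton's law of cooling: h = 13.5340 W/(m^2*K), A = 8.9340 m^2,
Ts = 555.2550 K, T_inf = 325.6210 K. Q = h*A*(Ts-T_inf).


dT = 229.6340 K
Q = 13.5340 * 8.9340 * 229.6340 = 27765.6798 W

27765.6798 W


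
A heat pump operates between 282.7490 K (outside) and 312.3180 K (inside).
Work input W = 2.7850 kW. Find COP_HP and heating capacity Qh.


COP = 312.3180 / 29.5690 = 10.5623
Qh = 10.5623 * 2.7850 = 29.4161 kW

COP = 10.5623, Qh = 29.4161 kW


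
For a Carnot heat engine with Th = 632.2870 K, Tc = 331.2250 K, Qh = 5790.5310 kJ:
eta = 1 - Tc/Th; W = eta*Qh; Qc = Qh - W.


eta = 1 - 331.2250/632.2870 = 0.4761
W = 0.4761 * 5790.5310 = 2757.1480 kJ
Qc = 5790.5310 - 2757.1480 = 3033.3830 kJ

eta = 47.6148%, W = 2757.1480 kJ, Qc = 3033.3830 kJ


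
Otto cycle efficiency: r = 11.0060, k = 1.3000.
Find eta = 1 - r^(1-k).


r^(k-1) = 2.0535
eta = 1 - 1/2.0535 = 0.5130 = 51.3020%

51.3020%


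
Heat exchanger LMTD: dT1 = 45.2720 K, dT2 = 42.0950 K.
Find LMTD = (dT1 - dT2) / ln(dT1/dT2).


dT1/dT2 = 1.0755
ln(dT1/dT2) = 0.0728
LMTD = 3.1770 / 0.0728 = 43.6642 K

43.6642 K


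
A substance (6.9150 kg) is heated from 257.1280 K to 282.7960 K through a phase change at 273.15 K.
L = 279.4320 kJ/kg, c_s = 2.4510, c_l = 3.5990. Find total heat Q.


Q1 (sensible, solid) = 6.9150 * 2.4510 * 16.0220 = 271.5515 kJ
Q2 (latent) = 6.9150 * 279.4320 = 1932.2723 kJ
Q3 (sensible, liquid) = 6.9150 * 3.5990 * 9.6460 = 240.0608 kJ
Q_total = 2443.8846 kJ

2443.8846 kJ


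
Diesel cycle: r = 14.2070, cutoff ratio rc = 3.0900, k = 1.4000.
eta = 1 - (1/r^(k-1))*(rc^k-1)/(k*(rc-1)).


r^(k-1) = 2.8907
rc^k = 4.8522
eta = 0.5446 = 54.4553%

54.4553%


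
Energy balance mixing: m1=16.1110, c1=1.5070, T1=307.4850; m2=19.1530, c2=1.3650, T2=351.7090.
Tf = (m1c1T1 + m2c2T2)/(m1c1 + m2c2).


num = 16660.5391
den = 50.4231
Tf = 330.4147 K

330.4147 K


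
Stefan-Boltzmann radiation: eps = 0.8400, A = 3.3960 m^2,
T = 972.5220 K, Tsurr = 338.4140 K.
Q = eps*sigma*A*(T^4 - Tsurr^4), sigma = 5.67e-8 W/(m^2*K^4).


T^4 = 8.9454e+11
Tsurr^4 = 1.3116e+10
Q = 0.8400 * 5.67e-8 * 3.3960 * 8.8142e+11 = 142565.0143 W

142565.0143 W


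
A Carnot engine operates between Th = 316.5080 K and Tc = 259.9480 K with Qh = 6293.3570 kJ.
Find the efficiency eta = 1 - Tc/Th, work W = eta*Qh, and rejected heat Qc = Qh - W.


eta = 1 - 259.9480/316.5080 = 0.1787
W = 0.1787 * 6293.3570 = 1124.6233 kJ
Qc = 6293.3570 - 1124.6233 = 5168.7337 kJ

eta = 17.8700%, W = 1124.6233 kJ, Qc = 5168.7337 kJ


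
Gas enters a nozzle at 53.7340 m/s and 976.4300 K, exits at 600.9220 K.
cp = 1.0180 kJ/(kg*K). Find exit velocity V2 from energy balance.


dT = 375.5080 K
2*cp*1000*dT = 764534.2880
V1^2 = 2887.3428
V2 = sqrt(767421.6308) = 876.0260 m/s

876.0260 m/s


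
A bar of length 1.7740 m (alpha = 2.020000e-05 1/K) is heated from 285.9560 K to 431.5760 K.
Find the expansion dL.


dT = 145.6200 K
dL = 2.020000e-05 * 1.7740 * 145.6200 = 0.005218 m
L_final = 1.779218 m

dL = 0.005218 m


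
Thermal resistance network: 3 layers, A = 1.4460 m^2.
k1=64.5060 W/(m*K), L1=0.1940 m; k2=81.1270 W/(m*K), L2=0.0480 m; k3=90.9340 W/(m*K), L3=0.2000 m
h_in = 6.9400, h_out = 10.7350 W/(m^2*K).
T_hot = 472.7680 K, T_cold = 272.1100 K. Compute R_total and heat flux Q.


R_conv_in = 1/(6.9400*1.4460) = 0.0996
R_1 = 0.1940/(64.5060*1.4460) = 0.0021
R_2 = 0.0480/(81.1270*1.4460) = 0.0004
R_3 = 0.2000/(90.9340*1.4460) = 0.0015
R_conv_out = 1/(10.7350*1.4460) = 0.0644
R_total = 0.1681 K/W
Q = 200.6580 / 0.1681 = 1193.8228 W

R_total = 0.1681 K/W, Q = 1193.8228 W


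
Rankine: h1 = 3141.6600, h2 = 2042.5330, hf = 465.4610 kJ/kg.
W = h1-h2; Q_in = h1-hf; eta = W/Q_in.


W = 1099.1270 kJ/kg
Q_in = 2676.1990 kJ/kg
eta = 0.4107 = 41.0705%

eta = 41.0705%


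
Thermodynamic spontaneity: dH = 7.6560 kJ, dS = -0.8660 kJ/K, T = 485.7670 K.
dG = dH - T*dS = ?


T*dS = 485.7670 * -0.8660 = -420.6742 kJ
dG = 7.6560 + 420.6742 = 428.3302 kJ (non-spontaneous)

dG = 428.3302 kJ, non-spontaneous


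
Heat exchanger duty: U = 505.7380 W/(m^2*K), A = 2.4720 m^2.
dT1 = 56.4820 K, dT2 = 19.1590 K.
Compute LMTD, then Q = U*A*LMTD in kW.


LMTD = 34.5216 K
Q = 505.7380 * 2.4720 * 34.5216 = 43158.3544 W = 43.1584 kW

43.1584 kW


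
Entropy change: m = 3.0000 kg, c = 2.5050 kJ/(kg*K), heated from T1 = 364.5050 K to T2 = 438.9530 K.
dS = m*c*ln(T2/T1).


T2/T1 = 1.2042
ln(T2/T1) = 0.1859
dS = 3.0000 * 2.5050 * 0.1859 = 1.3967 kJ/K

1.3967 kJ/K


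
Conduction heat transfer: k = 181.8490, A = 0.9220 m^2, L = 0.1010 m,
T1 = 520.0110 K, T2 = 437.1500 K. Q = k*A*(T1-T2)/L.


dT = 82.8610 K
Q = 181.8490 * 0.9220 * 82.8610 / 0.1010 = 137553.1799 W

137553.1799 W


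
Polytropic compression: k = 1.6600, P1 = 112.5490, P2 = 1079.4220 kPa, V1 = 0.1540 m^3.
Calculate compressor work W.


(k-1)/k = 0.3976
(P2/P1)^exp = 2.4568
W = 2.5152 * 112.5490 * 0.1540 * (2.4568 - 1) = 63.5087 kJ

63.5087 kJ


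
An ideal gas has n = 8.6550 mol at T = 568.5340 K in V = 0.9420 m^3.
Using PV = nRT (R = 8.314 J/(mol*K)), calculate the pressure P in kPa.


P = nRT/V = 8.6550 * 8.314 * 568.5340 / 0.9420
= 40910.3820 / 0.9420 = 43429.2802 Pa = 43.4293 kPa

43.4293 kPa


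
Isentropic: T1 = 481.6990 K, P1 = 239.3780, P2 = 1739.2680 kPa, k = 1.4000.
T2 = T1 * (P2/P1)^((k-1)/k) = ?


(k-1)/k = 0.2857
(P2/P1)^exp = 1.7623
T2 = 481.6990 * 1.7623 = 848.8997 K

848.8997 K


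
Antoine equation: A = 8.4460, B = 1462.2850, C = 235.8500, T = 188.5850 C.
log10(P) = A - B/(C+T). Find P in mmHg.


C+T = 424.4350
B/(C+T) = 3.4453
log10(P) = 8.4460 - 3.4453 = 5.0007
P = 10^5.0007 = 100172.6712 mmHg

100172.6712 mmHg


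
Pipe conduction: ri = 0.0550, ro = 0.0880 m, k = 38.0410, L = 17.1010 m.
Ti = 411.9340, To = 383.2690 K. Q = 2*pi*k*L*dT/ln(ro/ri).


dT = 28.6650 K
ln(ro/ri) = 0.4700
Q = 2*pi*38.0410*17.1010*28.6650 / 0.4700 = 249289.5278 W

249289.5278 W


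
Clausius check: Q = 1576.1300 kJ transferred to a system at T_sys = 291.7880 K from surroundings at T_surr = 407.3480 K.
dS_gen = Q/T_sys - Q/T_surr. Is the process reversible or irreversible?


dS_sys = 1576.1300/291.7880 = 5.4016 kJ/K
dS_surr = -1576.1300/407.3480 = -3.8692 kJ/K
dS_gen = 5.4016 - 3.8692 = 1.5324 kJ/K (irreversible)

dS_gen = 1.5324 kJ/K, irreversible


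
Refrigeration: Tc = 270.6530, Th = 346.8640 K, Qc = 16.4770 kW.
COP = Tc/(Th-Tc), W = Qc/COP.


COP = 270.6530 / 76.2110 = 3.5514
W = 16.4770 / 3.5514 = 4.6396 kW

COP = 3.5514, W = 4.6396 kW


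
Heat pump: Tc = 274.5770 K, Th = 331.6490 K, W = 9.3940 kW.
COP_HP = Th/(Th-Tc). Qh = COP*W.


COP = 331.6490 / 57.0720 = 5.8111
Qh = 5.8111 * 9.3940 = 54.5891 kW

COP = 5.8111, Qh = 54.5891 kW


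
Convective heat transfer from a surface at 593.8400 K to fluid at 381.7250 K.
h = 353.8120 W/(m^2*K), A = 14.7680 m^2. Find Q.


dT = 212.1150 K
Q = 353.8120 * 14.7680 * 212.1150 = 1108321.1566 W

1108321.1566 W


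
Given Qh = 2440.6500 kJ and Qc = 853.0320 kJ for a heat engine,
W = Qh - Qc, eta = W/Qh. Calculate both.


W = 2440.6500 - 853.0320 = 1587.6180 kJ
eta = 1587.6180 / 2440.6500 = 0.6505 = 65.0490%

W = 1587.6180 kJ, eta = 65.0490%


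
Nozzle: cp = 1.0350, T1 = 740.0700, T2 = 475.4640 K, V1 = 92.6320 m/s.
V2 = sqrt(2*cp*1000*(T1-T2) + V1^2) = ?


dT = 264.6060 K
2*cp*1000*dT = 547734.4200
V1^2 = 8580.6874
V2 = sqrt(556315.1074) = 745.8653 m/s

745.8653 m/s


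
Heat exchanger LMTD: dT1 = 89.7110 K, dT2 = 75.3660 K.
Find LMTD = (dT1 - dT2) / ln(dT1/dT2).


dT1/dT2 = 1.1903
ln(dT1/dT2) = 0.1742
LMTD = 14.3450 / 0.1742 = 82.3303 K

82.3303 K


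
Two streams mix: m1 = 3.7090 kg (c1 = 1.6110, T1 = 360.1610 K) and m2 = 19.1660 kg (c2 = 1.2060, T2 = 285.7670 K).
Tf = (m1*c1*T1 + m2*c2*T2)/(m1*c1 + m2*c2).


num = 8757.3081
den = 29.0894
Tf = 301.0481 K

301.0481 K


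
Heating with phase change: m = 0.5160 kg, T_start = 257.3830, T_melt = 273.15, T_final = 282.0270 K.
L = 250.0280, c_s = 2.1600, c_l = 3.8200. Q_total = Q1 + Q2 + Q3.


Q1 (sensible, solid) = 0.5160 * 2.1600 * 15.7670 = 17.5733 kJ
Q2 (latent) = 0.5160 * 250.0280 = 129.0144 kJ
Q3 (sensible, liquid) = 0.5160 * 3.8200 * 8.8770 = 17.4976 kJ
Q_total = 164.0853 kJ

164.0853 kJ


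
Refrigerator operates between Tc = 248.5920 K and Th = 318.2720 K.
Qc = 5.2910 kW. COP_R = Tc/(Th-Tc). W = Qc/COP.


COP = 248.5920 / 69.6800 = 3.5676
W = 5.2910 / 3.5676 = 1.4831 kW

COP = 3.5676, W = 1.4831 kW


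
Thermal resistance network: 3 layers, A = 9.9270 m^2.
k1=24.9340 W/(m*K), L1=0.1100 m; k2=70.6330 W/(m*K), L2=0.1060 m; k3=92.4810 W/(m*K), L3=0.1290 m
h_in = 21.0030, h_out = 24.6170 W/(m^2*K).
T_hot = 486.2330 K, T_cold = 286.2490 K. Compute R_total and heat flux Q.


R_conv_in = 1/(21.0030*9.9270) = 0.0048
R_1 = 0.1100/(24.9340*9.9270) = 0.0004
R_2 = 0.1060/(70.6330*9.9270) = 0.0002
R_3 = 0.1290/(92.4810*9.9270) = 0.0001
R_conv_out = 1/(24.6170*9.9270) = 0.0041
R_total = 0.0096 K/W
Q = 199.9840 / 0.0096 = 20778.7659 W

R_total = 0.0096 K/W, Q = 20778.7659 W


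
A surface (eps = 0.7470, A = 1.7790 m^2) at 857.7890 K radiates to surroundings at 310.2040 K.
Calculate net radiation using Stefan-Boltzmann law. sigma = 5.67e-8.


T^4 = 5.4140e+11
Tsurr^4 = 9.2595e+09
Q = 0.7470 * 5.67e-8 * 1.7790 * 5.3214e+11 = 40096.7885 W

40096.7885 W


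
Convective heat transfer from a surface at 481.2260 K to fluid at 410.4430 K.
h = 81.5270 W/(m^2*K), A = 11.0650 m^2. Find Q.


dT = 70.7830 K
Q = 81.5270 * 11.0650 * 70.7830 = 63853.0792 W

63853.0792 W


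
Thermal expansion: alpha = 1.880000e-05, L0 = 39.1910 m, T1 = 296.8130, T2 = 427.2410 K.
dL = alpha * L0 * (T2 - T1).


dT = 130.4280 K
dL = 1.880000e-05 * 39.1910 * 130.4280 = 0.096098 m
L_final = 39.287098 m

dL = 0.096098 m


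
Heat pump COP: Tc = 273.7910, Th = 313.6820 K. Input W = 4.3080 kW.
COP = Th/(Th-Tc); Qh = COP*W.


COP = 313.6820 / 39.8910 = 7.8635
Qh = 7.8635 * 4.3080 = 33.8759 kW

COP = 7.8635, Qh = 33.8759 kW


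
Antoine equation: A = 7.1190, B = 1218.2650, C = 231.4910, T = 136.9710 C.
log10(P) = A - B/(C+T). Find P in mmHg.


C+T = 368.4620
B/(C+T) = 3.3064
log10(P) = 7.1190 - 3.3064 = 3.8126
P = 10^3.8126 = 6496.0325 mmHg

6496.0325 mmHg


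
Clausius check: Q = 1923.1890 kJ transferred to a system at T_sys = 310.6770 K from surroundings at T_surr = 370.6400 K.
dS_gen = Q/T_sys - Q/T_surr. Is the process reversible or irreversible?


dS_sys = 1923.1890/310.6770 = 6.1903 kJ/K
dS_surr = -1923.1890/370.6400 = -5.1888 kJ/K
dS_gen = 6.1903 - 5.1888 = 1.0015 kJ/K (irreversible)

dS_gen = 1.0015 kJ/K, irreversible


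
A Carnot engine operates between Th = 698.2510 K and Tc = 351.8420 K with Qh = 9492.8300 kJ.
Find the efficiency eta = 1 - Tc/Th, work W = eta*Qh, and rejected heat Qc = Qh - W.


eta = 1 - 351.8420/698.2510 = 0.4961
W = 0.4961 * 9492.8300 = 4709.4838 kJ
Qc = 9492.8300 - 4709.4838 = 4783.3462 kJ

eta = 49.6110%, W = 4709.4838 kJ, Qc = 4783.3462 kJ


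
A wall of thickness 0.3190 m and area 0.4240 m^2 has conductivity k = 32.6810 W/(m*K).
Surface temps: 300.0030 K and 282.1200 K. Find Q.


dT = 17.8830 K
Q = 32.6810 * 0.4240 * 17.8830 / 0.3190 = 776.8030 W

776.8030 W


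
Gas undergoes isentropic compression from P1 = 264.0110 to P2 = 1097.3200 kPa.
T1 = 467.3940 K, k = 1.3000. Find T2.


(k-1)/k = 0.2308
(P2/P1)^exp = 1.3892
T2 = 467.3940 * 1.3892 = 649.3258 K

649.3258 K


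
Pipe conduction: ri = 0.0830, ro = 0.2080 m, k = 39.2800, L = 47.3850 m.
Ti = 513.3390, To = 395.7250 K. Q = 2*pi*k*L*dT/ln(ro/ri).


dT = 117.6140 K
ln(ro/ri) = 0.9187
Q = 2*pi*39.2800*47.3850*117.6140 / 0.9187 = 1497196.2530 W

1497196.2530 W


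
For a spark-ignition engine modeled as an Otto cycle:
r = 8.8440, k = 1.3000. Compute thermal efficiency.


r^(k-1) = 1.9231
eta = 1 - 1/1.9231 = 0.4800 = 47.9998%

47.9998%


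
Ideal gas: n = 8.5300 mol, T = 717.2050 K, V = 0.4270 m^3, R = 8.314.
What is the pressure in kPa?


P = nRT/V = 8.5300 * 8.314 * 717.2050 / 0.4270
= 50863.0454 / 0.4270 = 119117.2024 Pa = 119.1172 kPa

119.1172 kPa


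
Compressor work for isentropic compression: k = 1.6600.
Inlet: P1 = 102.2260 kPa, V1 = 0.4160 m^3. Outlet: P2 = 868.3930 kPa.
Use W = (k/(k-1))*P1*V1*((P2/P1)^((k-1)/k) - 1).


(k-1)/k = 0.3976
(P2/P1)^exp = 2.3411
W = 2.5152 * 102.2260 * 0.4160 * (2.3411 - 1) = 143.4450 kJ

143.4450 kJ


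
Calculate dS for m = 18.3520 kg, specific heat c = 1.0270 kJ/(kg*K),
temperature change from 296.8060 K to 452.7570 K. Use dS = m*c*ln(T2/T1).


T2/T1 = 1.5254
ln(T2/T1) = 0.4223
dS = 18.3520 * 1.0270 * 0.4223 = 7.9589 kJ/K

7.9589 kJ/K


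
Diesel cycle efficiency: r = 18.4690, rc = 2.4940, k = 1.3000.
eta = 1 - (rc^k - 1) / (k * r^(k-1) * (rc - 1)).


r^(k-1) = 2.3985
rc^k = 3.2807
eta = 0.5104 = 51.0402%

51.0402%


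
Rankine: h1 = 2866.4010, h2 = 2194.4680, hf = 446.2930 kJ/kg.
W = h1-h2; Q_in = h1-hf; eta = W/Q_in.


W = 671.9330 kJ/kg
Q_in = 2420.1080 kJ/kg
eta = 0.2776 = 27.7646%

eta = 27.7646%


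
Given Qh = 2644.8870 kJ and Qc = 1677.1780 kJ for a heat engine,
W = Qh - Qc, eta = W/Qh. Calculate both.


W = 2644.8870 - 1677.1780 = 967.7090 kJ
eta = 967.7090 / 2644.8870 = 0.3659 = 36.5879%

W = 967.7090 kJ, eta = 36.5879%


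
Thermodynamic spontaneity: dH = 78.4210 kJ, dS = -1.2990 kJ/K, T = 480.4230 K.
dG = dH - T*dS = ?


T*dS = 480.4230 * -1.2990 = -624.0695 kJ
dG = 78.4210 + 624.0695 = 702.4905 kJ (non-spontaneous)

dG = 702.4905 kJ, non-spontaneous


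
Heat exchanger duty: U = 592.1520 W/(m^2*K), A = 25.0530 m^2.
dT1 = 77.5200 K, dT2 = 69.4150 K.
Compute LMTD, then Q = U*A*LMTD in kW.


LMTD = 73.3929 K
Q = 592.1520 * 25.0530 * 73.3929 = 1088797.5786 W = 1088.7976 kW

1088.7976 kW


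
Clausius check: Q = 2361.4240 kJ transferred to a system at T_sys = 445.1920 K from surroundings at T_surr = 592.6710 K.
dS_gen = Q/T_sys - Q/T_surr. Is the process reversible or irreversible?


dS_sys = 2361.4240/445.1920 = 5.3043 kJ/K
dS_surr = -2361.4240/592.6710 = -3.9844 kJ/K
dS_gen = 5.3043 - 3.9844 = 1.3199 kJ/K (irreversible)

dS_gen = 1.3199 kJ/K, irreversible


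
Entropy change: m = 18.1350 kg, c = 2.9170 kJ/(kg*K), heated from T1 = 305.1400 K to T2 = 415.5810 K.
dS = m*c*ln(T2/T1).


T2/T1 = 1.3619
ln(T2/T1) = 0.3089
dS = 18.1350 * 2.9170 * 0.3089 = 16.3411 kJ/K

16.3411 kJ/K


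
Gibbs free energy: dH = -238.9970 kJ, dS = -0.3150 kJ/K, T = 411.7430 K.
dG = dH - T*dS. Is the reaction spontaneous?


T*dS = 411.7430 * -0.3150 = -129.6990 kJ
dG = -238.9970 + 129.6990 = -109.2980 kJ (spontaneous)

dG = -109.2980 kJ, spontaneous


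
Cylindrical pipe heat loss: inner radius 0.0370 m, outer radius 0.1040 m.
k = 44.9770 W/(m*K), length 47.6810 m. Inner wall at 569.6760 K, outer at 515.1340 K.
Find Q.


dT = 54.5420 K
ln(ro/ri) = 1.0335
Q = 2*pi*44.9770*47.6810*54.5420 / 1.0335 = 711127.7686 W

711127.7686 W


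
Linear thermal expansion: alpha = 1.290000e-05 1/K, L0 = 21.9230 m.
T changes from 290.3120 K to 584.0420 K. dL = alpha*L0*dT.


dT = 293.7300 K
dL = 1.290000e-05 * 21.9230 * 293.7300 = 0.083069 m
L_final = 22.006069 m

dL = 0.083069 m


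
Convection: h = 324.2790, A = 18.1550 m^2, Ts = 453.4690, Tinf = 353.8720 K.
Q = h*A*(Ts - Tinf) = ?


dT = 99.5970 K
Q = 324.2790 * 18.1550 * 99.5970 = 586355.9485 W

586355.9485 W


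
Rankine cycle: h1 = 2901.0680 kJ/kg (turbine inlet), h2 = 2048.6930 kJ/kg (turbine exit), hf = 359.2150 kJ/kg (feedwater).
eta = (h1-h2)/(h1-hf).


W = 852.3750 kJ/kg
Q_in = 2541.8530 kJ/kg
eta = 0.3353 = 33.5336%

eta = 33.5336%


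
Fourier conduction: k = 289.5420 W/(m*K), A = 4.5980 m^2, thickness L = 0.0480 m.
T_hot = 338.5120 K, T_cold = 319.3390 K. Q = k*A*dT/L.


dT = 19.1730 K
Q = 289.5420 * 4.5980 * 19.1730 / 0.0480 = 531776.7822 W

531776.7822 W


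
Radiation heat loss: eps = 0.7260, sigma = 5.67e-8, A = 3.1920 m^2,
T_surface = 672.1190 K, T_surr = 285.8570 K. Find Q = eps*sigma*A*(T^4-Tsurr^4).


T^4 = 2.0407e+11
Tsurr^4 = 6.6772e+09
Q = 0.7260 * 5.67e-8 * 3.1920 * 1.9740e+11 = 25936.9886 W

25936.9886 W


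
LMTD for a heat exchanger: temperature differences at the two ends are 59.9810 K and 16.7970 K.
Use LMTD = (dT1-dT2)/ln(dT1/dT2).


dT1/dT2 = 3.5709
ln(dT1/dT2) = 1.2728
LMTD = 43.1840 / 1.2728 = 33.9276 K

33.9276 K


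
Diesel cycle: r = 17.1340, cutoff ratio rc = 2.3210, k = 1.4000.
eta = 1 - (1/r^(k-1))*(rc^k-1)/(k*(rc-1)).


r^(k-1) = 3.1156
rc^k = 3.2505
eta = 0.6094 = 60.9431%

60.9431%


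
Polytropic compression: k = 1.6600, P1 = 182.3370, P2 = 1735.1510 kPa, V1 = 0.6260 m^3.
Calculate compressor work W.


(k-1)/k = 0.3976
(P2/P1)^exp = 2.4492
W = 2.5152 * 182.3370 * 0.6260 * (2.4492 - 1) = 416.0511 kJ

416.0511 kJ


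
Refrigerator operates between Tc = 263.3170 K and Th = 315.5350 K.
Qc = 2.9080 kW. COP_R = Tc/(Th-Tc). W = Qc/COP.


COP = 263.3170 / 52.2180 = 5.0426
W = 2.9080 / 5.0426 = 0.5767 kW

COP = 5.0426, W = 0.5767 kW


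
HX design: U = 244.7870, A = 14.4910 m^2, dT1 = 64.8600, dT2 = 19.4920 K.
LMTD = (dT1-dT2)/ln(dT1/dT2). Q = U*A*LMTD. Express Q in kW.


LMTD = 37.7366 K
Q = 244.7870 * 14.4910 * 37.7366 = 133859.7076 W = 133.8597 kW

133.8597 kW


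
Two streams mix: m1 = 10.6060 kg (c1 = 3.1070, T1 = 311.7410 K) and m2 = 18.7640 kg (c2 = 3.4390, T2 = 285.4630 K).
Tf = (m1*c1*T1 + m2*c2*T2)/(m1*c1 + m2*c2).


num = 28693.5069
den = 97.4822
Tf = 294.3460 K

294.3460 K


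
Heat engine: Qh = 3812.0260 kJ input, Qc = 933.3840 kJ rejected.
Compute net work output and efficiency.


W = 3812.0260 - 933.3840 = 2878.6420 kJ
eta = 2878.6420 / 3812.0260 = 0.7551 = 75.5148%

W = 2878.6420 kJ, eta = 75.5148%


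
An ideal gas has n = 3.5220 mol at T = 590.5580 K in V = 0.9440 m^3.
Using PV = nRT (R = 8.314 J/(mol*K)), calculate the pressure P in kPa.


P = nRT/V = 3.5220 * 8.314 * 590.5580 / 0.9440
= 17292.6650 / 0.9440 = 18318.5011 Pa = 18.3185 kPa

18.3185 kPa


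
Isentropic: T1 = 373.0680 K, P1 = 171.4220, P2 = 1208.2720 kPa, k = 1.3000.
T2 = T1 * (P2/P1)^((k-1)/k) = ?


(k-1)/k = 0.2308
(P2/P1)^exp = 1.5693
T2 = 373.0680 * 1.5693 = 585.4677 K

585.4677 K


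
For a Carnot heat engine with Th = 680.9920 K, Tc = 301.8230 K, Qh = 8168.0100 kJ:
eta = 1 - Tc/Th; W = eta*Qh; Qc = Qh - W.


eta = 1 - 301.8230/680.9920 = 0.5568
W = 0.5568 * 8168.0100 = 4547.8599 kJ
Qc = 8168.0100 - 4547.8599 = 3620.1501 kJ

eta = 55.6789%, W = 4547.8599 kJ, Qc = 3620.1501 kJ


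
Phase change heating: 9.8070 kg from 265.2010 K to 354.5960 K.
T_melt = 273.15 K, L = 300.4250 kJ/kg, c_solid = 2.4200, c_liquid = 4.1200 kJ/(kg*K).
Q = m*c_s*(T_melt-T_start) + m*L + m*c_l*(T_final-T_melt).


Q1 (sensible, solid) = 9.8070 * 2.4200 * 7.9490 = 188.6531 kJ
Q2 (latent) = 9.8070 * 300.4250 = 2946.2680 kJ
Q3 (sensible, liquid) = 9.8070 * 4.1200 * 81.4460 = 3290.8126 kJ
Q_total = 6425.7337 kJ

6425.7337 kJ


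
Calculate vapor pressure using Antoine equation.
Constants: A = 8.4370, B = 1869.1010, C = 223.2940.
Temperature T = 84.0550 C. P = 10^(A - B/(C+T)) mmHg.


C+T = 307.3490
B/(C+T) = 6.0814
log10(P) = 8.4370 - 6.0814 = 2.3556
P = 10^2.3556 = 226.7966 mmHg

226.7966 mmHg


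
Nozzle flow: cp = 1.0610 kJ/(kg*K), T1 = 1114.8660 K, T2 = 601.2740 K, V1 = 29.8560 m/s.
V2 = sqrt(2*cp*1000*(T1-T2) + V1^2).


dT = 513.5920 K
2*cp*1000*dT = 1089842.2240
V1^2 = 891.3807
V2 = sqrt(1090733.6047) = 1044.3819 m/s

1044.3819 m/s


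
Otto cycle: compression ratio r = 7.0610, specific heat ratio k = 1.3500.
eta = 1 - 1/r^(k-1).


r^(k-1) = 1.9820
eta = 1 - 1/1.9820 = 0.4955 = 49.5459%

49.5459%


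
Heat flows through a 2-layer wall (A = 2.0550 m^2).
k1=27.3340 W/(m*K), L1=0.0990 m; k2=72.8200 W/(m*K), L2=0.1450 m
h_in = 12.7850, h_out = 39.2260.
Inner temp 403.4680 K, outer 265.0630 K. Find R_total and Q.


R_conv_in = 1/(12.7850*2.0550) = 0.0381
R_1 = 0.0990/(27.3340*2.0550) = 0.0018
R_2 = 0.1450/(72.8200*2.0550) = 0.0010
R_conv_out = 1/(39.2260*2.0550) = 0.0124
R_total = 0.0532 K/W
Q = 138.4050 / 0.0532 = 2601.6684 W

R_total = 0.0532 K/W, Q = 2601.6684 W


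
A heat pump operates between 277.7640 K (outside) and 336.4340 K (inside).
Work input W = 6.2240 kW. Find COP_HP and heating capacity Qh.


COP = 336.4340 / 58.6700 = 5.7343
Qh = 5.7343 * 6.2240 = 35.6906 kW

COP = 5.7343, Qh = 35.6906 kW


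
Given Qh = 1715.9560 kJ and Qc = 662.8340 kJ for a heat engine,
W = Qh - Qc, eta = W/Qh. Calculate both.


W = 1715.9560 - 662.8340 = 1053.1220 kJ
eta = 1053.1220 / 1715.9560 = 0.6137 = 61.3723%

W = 1053.1220 kJ, eta = 61.3723%


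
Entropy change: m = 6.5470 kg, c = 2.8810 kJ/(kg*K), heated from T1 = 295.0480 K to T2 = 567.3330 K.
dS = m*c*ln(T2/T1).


T2/T1 = 1.9228
ln(T2/T1) = 0.6538
dS = 6.5470 * 2.8810 * 0.6538 = 12.3321 kJ/K

12.3321 kJ/K


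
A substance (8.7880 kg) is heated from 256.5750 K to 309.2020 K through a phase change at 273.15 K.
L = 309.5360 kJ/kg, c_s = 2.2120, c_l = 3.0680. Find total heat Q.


Q1 (sensible, solid) = 8.7880 * 2.2120 * 16.5750 = 322.2024 kJ
Q2 (latent) = 8.7880 * 309.5360 = 2720.2024 kJ
Q3 (sensible, liquid) = 8.7880 * 3.0680 * 36.0520 = 972.0190 kJ
Q_total = 4014.4237 kJ

4014.4237 kJ


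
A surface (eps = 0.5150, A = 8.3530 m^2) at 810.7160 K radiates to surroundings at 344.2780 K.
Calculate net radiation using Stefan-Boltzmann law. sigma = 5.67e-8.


T^4 = 4.3199e+11
Tsurr^4 = 1.4049e+10
Q = 0.5150 * 5.67e-8 * 8.3530 * 4.1794e+11 = 101941.1088 W

101941.1088 W


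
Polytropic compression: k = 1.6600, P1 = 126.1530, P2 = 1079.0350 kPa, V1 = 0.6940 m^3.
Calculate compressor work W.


(k-1)/k = 0.3976
(P2/P1)^exp = 2.3475
W = 2.5152 * 126.1530 * 0.6940 * (2.3475 - 1) = 296.7263 kJ

296.7263 kJ


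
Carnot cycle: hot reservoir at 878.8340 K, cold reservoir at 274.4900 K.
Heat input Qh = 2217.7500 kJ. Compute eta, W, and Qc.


eta = 1 - 274.4900/878.8340 = 0.6877
W = 0.6877 * 2217.7500 = 1525.0706 kJ
Qc = 2217.7500 - 1525.0706 = 692.6794 kJ

eta = 68.7666%, W = 1525.0706 kJ, Qc = 692.6794 kJ


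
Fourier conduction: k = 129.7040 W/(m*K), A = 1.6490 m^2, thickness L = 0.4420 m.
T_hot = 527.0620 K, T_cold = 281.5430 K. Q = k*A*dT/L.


dT = 245.5190 K
Q = 129.7040 * 1.6490 * 245.5190 / 0.4420 = 118805.5865 W

118805.5865 W
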